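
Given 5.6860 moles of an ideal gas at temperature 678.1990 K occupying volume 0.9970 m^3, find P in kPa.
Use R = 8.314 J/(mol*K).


P = nRT/V = 5.6860 * 8.314 * 678.1990 / 0.9970
= 32060.7753 / 0.9970 = 32157.2471 Pa = 32.1572 kPa

32.1572 kPa


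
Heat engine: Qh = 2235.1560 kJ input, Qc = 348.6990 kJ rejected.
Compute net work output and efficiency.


W = 2235.1560 - 348.6990 = 1886.4570 kJ
eta = 1886.4570 / 2235.1560 = 0.8440 = 84.3993%

W = 1886.4570 kJ, eta = 84.3993%


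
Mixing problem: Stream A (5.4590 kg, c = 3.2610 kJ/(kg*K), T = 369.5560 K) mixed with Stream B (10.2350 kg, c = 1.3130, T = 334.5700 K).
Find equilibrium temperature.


num = 11074.8990
den = 31.2404
Tf = 354.5062 K

354.5062 K


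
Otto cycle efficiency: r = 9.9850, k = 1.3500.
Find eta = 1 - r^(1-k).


r^(k-1) = 2.2375
eta = 1 - 1/2.2375 = 0.5531 = 55.3082%

55.3082%


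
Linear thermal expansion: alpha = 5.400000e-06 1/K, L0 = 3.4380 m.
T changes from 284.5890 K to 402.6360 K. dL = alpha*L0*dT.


dT = 118.0470 K
dL = 5.400000e-06 * 3.4380 * 118.0470 = 0.002192 m
L_final = 3.440192 m

dL = 0.002192 m


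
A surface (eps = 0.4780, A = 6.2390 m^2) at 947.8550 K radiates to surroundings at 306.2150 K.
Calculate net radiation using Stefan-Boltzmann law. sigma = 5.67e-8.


T^4 = 8.0717e+11
Tsurr^4 = 8.7924e+09
Q = 0.4780 * 5.67e-8 * 6.2390 * 7.9838e+11 = 135000.9859 W

135000.9859 W


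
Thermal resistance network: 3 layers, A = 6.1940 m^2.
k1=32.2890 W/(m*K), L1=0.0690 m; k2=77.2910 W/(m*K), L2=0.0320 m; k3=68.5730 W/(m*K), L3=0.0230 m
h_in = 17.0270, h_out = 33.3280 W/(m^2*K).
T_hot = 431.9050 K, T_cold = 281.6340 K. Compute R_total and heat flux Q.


R_conv_in = 1/(17.0270*6.1940) = 0.0095
R_1 = 0.0690/(32.2890*6.1940) = 0.0003
R_2 = 0.0320/(77.2910*6.1940) = 6.6842e-05
R_3 = 0.0230/(68.5730*6.1940) = 5.4151e-05
R_conv_out = 1/(33.3280*6.1940) = 0.0048
R_total = 0.0148 K/W
Q = 150.2710 / 0.0148 = 10158.9612 W

R_total = 0.0148 K/W, Q = 10158.9612 W


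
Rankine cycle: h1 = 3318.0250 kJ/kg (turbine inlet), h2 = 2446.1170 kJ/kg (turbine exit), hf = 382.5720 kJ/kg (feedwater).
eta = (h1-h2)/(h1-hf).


W = 871.9080 kJ/kg
Q_in = 2935.4530 kJ/kg
eta = 0.2970 = 29.7027%

eta = 29.7027%


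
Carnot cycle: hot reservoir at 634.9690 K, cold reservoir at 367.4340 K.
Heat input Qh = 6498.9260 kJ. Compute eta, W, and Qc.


eta = 1 - 367.4340/634.9690 = 0.4213
W = 0.4213 * 6498.9260 = 2738.2284 kJ
Qc = 6498.9260 - 2738.2284 = 3760.6976 kJ

eta = 42.1336%, W = 2738.2284 kJ, Qc = 3760.6976 kJ


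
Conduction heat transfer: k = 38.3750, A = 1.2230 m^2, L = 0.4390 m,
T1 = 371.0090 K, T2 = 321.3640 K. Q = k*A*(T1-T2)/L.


dT = 49.6450 K
Q = 38.3750 * 1.2230 * 49.6450 / 0.4390 = 5307.4491 W

5307.4491 W


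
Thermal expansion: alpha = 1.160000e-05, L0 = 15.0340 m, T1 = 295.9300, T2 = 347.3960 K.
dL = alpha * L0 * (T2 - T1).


dT = 51.4660 K
dL = 1.160000e-05 * 15.0340 * 51.4660 = 0.008975 m
L_final = 15.042975 m

dL = 0.008975 m


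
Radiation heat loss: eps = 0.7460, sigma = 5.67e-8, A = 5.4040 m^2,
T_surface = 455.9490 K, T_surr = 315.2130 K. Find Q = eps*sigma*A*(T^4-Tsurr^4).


T^4 = 4.3218e+10
Tsurr^4 = 9.8723e+09
Q = 0.7460 * 5.67e-8 * 5.4040 * 3.3346e+10 = 7622.1614 W

7622.1614 W


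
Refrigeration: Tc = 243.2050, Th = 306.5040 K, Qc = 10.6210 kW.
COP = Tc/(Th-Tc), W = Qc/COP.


COP = 243.2050 / 63.2990 = 3.8422
W = 10.6210 / 3.8422 = 2.7643 kW

COP = 3.8422, W = 2.7643 kW


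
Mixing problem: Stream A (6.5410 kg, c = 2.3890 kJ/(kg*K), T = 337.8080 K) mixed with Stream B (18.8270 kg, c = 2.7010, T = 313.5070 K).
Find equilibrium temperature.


num = 21221.1119
den = 66.4782
Tf = 319.2192 K

319.2192 K


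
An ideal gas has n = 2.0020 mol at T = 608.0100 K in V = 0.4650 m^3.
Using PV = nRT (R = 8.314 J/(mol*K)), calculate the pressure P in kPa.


P = nRT/V = 2.0020 * 8.314 * 608.0100 / 0.4650
= 10120.1003 / 0.4650 = 21763.6565 Pa = 21.7637 kPa

21.7637 kPa


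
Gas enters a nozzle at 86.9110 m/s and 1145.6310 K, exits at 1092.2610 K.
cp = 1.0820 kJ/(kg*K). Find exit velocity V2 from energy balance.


dT = 53.3700 K
2*cp*1000*dT = 115492.6800
V1^2 = 7553.5219
V2 = sqrt(123046.2019) = 350.7794 m/s

350.7794 m/s


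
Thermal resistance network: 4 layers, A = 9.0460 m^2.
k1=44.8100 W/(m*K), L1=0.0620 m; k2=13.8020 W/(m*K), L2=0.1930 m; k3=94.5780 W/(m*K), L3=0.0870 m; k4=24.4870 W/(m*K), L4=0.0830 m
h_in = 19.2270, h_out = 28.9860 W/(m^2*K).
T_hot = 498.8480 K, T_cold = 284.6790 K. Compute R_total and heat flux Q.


R_conv_in = 1/(19.2270*9.0460) = 0.0057
R_1 = 0.0620/(44.8100*9.0460) = 0.0002
R_2 = 0.1930/(13.8020*9.0460) = 0.0015
R_3 = 0.0870/(94.5780*9.0460) = 0.0001
R_4 = 0.0830/(24.4870*9.0460) = 0.0004
R_conv_out = 1/(28.9860*9.0460) = 0.0038
R_total = 0.0117 K/W
Q = 214.1690 / 0.0117 = 18245.0631 W

R_total = 0.0117 K/W, Q = 18245.0631 W


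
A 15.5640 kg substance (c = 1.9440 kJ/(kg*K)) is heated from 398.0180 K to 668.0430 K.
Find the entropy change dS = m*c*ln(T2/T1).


T2/T1 = 1.6784
ln(T2/T1) = 0.5179
dS = 15.5640 * 1.9440 * 0.5179 = 15.6684 kJ/K

15.6684 kJ/K


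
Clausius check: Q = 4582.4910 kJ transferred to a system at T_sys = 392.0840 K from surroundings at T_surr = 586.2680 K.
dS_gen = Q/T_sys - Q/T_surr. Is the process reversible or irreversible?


dS_sys = 4582.4910/392.0840 = 11.6875 kJ/K
dS_surr = -4582.4910/586.2680 = -7.8164 kJ/K
dS_gen = 11.6875 - 7.8164 = 3.8711 kJ/K (irreversible)

dS_gen = 3.8711 kJ/K, irreversible


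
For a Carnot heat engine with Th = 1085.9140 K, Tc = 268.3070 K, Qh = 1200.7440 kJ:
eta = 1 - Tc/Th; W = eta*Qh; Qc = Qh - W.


eta = 1 - 268.3070/1085.9140 = 0.7529
W = 0.7529 * 1200.7440 = 904.0649 kJ
Qc = 1200.7440 - 904.0649 = 296.6791 kJ

eta = 75.2921%, W = 904.0649 kJ, Qc = 296.6791 kJ


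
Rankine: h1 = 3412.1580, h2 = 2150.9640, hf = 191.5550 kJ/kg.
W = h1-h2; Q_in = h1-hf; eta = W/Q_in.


W = 1261.1940 kJ/kg
Q_in = 3220.6030 kJ/kg
eta = 0.3916 = 39.1602%

eta = 39.1602%


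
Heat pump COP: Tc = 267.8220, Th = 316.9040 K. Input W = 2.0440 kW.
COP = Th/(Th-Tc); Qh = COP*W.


COP = 316.9040 / 49.0820 = 6.4566
Qh = 6.4566 * 2.0440 = 13.1973 kW

COP = 6.4566, Qh = 13.1973 kW


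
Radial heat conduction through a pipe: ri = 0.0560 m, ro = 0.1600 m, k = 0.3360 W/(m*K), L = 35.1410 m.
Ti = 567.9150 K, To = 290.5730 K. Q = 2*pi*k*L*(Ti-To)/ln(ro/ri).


dT = 277.3420 K
ln(ro/ri) = 1.0498
Q = 2*pi*0.3360*35.1410*277.3420 / 1.0498 = 19598.9671 W

19598.9671 W


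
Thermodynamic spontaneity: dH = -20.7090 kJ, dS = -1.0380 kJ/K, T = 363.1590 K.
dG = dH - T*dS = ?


T*dS = 363.1590 * -1.0380 = -376.9590 kJ
dG = -20.7090 + 376.9590 = 356.2500 kJ (non-spontaneous)

dG = 356.2500 kJ, non-spontaneous


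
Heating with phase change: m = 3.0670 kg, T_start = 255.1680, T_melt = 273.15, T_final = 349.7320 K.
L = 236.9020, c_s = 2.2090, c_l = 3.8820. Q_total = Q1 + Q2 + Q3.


Q1 (sensible, solid) = 3.0670 * 2.2090 * 17.9820 = 121.8281 kJ
Q2 (latent) = 3.0670 * 236.9020 = 726.5784 kJ
Q3 (sensible, liquid) = 3.0670 * 3.8820 * 76.5820 = 911.7925 kJ
Q_total = 1760.1990 kJ

1760.1990 kJ


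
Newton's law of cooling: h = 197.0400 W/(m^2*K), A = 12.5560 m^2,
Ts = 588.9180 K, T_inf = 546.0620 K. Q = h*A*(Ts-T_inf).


dT = 42.8560 K
Q = 197.0400 * 12.5560 * 42.8560 = 106027.2114 W

106027.2114 W


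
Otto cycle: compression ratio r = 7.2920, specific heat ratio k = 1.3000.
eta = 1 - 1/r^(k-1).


r^(k-1) = 1.8149
eta = 1 - 1/1.8149 = 0.4490 = 44.9007%

44.9007%


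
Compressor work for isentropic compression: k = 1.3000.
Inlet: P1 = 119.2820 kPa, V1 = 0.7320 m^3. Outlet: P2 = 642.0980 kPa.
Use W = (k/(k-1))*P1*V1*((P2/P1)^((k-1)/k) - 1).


(k-1)/k = 0.2308
(P2/P1)^exp = 1.4747
W = 4.3333 * 119.2820 * 0.7320 * (1.4747 - 1) = 179.6019 kJ

179.6019 kJ


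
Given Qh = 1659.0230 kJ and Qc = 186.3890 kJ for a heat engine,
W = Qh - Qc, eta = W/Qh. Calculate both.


W = 1659.0230 - 186.3890 = 1472.6340 kJ
eta = 1472.6340 / 1659.0230 = 0.8877 = 88.7651%

W = 1472.6340 kJ, eta = 88.7651%


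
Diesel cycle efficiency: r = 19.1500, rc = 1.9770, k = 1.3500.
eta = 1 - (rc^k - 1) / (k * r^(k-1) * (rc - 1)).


r^(k-1) = 2.8103
rc^k = 2.5096
eta = 0.5927 = 59.2730%

59.2730%


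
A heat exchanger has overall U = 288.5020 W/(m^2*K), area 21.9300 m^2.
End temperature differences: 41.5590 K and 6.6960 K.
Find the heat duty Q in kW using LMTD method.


LMTD = 19.0967 K
Q = 288.5020 * 21.9300 * 19.0967 = 120821.9085 W = 120.8219 kW

120.8219 kW


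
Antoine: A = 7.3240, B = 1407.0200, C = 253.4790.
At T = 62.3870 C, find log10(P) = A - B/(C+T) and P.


C+T = 315.8660
B/(C+T) = 4.4545
log10(P) = 7.3240 - 4.4545 = 2.8695
P = 10^2.8695 = 740.4848 mmHg

740.4848 mmHg


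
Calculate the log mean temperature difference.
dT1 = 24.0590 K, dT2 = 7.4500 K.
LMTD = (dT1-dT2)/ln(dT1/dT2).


dT1/dT2 = 3.2294
ln(dT1/dT2) = 1.1723
LMTD = 16.6090 / 1.1723 = 14.1679 K

14.1679 K


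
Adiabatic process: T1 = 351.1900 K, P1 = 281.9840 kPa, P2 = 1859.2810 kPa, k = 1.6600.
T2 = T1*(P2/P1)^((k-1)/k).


(k-1)/k = 0.3976
(P2/P1)^exp = 2.1168
T2 = 351.1900 * 2.1168 = 743.3898 K

743.3898 K


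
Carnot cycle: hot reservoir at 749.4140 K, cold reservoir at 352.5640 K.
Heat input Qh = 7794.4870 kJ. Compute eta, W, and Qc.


eta = 1 - 352.5640/749.4140 = 0.5295
W = 0.5295 * 7794.4870 = 4127.5479 kJ
Qc = 7794.4870 - 4127.5479 = 3666.9391 kJ

eta = 52.9547%, W = 4127.5479 kJ, Qc = 3666.9391 kJ


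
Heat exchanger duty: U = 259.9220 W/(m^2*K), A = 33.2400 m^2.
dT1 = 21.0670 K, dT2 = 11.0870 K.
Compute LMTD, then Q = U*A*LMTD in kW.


LMTD = 15.5468 K
Q = 259.9220 * 33.2400 * 15.5468 = 134320.9709 W = 134.3210 kW

134.3210 kW


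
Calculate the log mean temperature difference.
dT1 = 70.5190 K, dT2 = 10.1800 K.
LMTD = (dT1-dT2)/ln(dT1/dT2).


dT1/dT2 = 6.9272
ln(dT1/dT2) = 1.9355
LMTD = 60.3390 / 1.9355 = 31.1756 K

31.1756 K


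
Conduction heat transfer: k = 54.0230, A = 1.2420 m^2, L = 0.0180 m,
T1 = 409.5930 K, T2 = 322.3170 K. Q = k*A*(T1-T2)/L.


dT = 87.2760 K
Q = 54.0230 * 1.2420 * 87.2760 / 0.0180 = 325328.8830 W

325328.8830 W


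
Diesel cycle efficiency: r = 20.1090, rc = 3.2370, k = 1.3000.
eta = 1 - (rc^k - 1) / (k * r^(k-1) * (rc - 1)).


r^(k-1) = 2.4605
rc^k = 4.6045
eta = 0.4962 = 49.6241%

49.6241%


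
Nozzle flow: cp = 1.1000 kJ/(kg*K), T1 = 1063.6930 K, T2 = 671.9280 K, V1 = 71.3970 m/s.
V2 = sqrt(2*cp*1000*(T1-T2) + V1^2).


dT = 391.7650 K
2*cp*1000*dT = 861883.0000
V1^2 = 5097.5316
V2 = sqrt(866980.5316) = 931.1179 m/s

931.1179 m/s


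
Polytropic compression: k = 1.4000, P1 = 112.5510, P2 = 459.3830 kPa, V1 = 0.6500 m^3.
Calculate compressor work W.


(k-1)/k = 0.2857
(P2/P1)^exp = 1.4946
W = 3.5000 * 112.5510 * 0.6500 * (1.4946 - 1) = 126.6411 kJ

126.6411 kJ


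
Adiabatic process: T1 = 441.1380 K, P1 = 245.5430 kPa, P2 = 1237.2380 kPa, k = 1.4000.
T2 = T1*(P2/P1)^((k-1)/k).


(k-1)/k = 0.2857
(P2/P1)^exp = 1.5873
T2 = 441.1380 * 1.5873 = 700.2272 K

700.2272 K


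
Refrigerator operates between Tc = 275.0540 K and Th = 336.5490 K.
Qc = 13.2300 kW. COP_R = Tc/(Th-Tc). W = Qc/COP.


COP = 275.0540 / 61.4950 = 4.4728
W = 13.2300 / 4.4728 = 2.9579 kW

COP = 4.4728, W = 2.9579 kW


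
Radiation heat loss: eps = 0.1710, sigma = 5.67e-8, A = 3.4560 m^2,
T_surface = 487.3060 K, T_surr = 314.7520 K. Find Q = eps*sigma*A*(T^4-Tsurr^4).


T^4 = 5.6391e+10
Tsurr^4 = 9.8146e+09
Q = 0.1710 * 5.67e-8 * 3.4560 * 4.6576e+10 = 1560.6847 W

1560.6847 W


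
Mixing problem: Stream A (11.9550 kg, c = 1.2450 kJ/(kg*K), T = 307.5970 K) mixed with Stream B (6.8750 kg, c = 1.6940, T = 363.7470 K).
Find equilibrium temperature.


num = 8814.5546
den = 26.5302
Tf = 332.2458 K

332.2458 K


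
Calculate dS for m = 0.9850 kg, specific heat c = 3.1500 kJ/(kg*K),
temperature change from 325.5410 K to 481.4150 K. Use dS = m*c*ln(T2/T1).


T2/T1 = 1.4788
ln(T2/T1) = 0.3912
dS = 0.9850 * 3.1500 * 0.3912 = 1.2139 kJ/K

1.2139 kJ/K


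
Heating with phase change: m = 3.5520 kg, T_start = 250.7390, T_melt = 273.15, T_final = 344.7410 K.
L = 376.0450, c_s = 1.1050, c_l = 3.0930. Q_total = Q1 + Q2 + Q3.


Q1 (sensible, solid) = 3.5520 * 1.1050 * 22.4110 = 87.9623 kJ
Q2 (latent) = 3.5520 * 376.0450 = 1335.7118 kJ
Q3 (sensible, liquid) = 3.5520 * 3.0930 * 71.5910 = 786.5228 kJ
Q_total = 2210.1969 kJ

2210.1969 kJ


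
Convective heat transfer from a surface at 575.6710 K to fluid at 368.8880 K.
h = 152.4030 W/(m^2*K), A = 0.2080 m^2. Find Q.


dT = 206.7830 K
Q = 152.4030 * 0.2080 * 206.7830 = 6554.9847 W

6554.9847 W


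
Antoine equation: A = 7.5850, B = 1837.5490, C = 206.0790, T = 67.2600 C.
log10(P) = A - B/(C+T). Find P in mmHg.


C+T = 273.3390
B/(C+T) = 6.7226
log10(P) = 7.5850 - 6.7226 = 0.8624
P = 10^0.8624 = 7.2845 mmHg

7.2845 mmHg


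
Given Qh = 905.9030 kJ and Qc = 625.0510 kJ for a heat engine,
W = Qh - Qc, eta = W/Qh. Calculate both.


W = 905.9030 - 625.0510 = 280.8520 kJ
eta = 280.8520 / 905.9030 = 0.3100 = 31.0024%

W = 280.8520 kJ, eta = 31.0024%


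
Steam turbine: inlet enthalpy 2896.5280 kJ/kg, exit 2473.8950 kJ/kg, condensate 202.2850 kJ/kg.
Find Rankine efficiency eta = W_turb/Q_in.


W = 422.6330 kJ/kg
Q_in = 2694.2430 kJ/kg
eta = 0.1569 = 15.6865%

eta = 15.6865%


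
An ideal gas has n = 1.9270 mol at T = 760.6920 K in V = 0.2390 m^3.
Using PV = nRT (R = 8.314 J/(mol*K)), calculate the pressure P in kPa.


P = nRT/V = 1.9270 * 8.314 * 760.6920 / 0.2390
= 12187.1059 / 0.2390 = 50992.0748 Pa = 50.9921 kPa

50.9921 kPa


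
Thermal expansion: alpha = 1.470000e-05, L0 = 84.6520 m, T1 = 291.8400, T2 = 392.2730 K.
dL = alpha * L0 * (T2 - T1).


dT = 100.4330 K
dL = 1.470000e-05 * 84.6520 * 100.4330 = 0.124977 m
L_final = 84.776977 m

dL = 0.124977 m


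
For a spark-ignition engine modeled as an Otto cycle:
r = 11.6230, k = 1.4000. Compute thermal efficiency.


r^(k-1) = 2.6676
eta = 1 - 1/2.6676 = 0.6251 = 62.5137%

62.5137%


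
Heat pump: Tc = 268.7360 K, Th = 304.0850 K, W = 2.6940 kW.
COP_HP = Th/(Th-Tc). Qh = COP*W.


COP = 304.0850 / 35.3490 = 8.6024
Qh = 8.6024 * 2.6940 = 23.1748 kW

COP = 8.6024, Qh = 23.1748 kW


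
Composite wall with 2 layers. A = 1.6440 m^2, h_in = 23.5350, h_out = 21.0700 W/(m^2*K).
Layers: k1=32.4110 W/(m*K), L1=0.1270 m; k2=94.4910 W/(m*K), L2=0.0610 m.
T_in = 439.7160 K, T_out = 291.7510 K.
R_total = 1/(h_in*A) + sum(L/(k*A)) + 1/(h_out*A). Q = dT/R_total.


R_conv_in = 1/(23.5350*1.6440) = 0.0258
R_1 = 0.1270/(32.4110*1.6440) = 0.0024
R_2 = 0.0610/(94.4910*1.6440) = 0.0004
R_conv_out = 1/(21.0700*1.6440) = 0.0289
R_total = 0.0575 K/W
Q = 147.9650 / 0.0575 = 2573.7198 W

R_total = 0.0575 K/W, Q = 2573.7198 W


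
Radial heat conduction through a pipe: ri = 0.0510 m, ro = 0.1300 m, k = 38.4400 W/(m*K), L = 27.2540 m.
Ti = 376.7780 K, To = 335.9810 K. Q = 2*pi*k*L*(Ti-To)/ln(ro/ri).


dT = 40.7970 K
ln(ro/ri) = 0.9357
Q = 2*pi*38.4400*27.2540*40.7970 / 0.9357 = 286999.4109 W

286999.4109 W


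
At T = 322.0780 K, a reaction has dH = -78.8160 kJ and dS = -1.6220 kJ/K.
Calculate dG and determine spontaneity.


T*dS = 322.0780 * -1.6220 = -522.4105 kJ
dG = -78.8160 + 522.4105 = 443.5945 kJ (non-spontaneous)

dG = 443.5945 kJ, non-spontaneous


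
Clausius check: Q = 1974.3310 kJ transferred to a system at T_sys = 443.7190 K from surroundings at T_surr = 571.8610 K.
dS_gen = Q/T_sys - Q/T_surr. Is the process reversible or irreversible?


dS_sys = 1974.3310/443.7190 = 4.4495 kJ/K
dS_surr = -1974.3310/571.8610 = -3.4525 kJ/K
dS_gen = 4.4495 - 3.4525 = 0.9970 kJ/K (irreversible)

dS_gen = 0.9970 kJ/K, irreversible


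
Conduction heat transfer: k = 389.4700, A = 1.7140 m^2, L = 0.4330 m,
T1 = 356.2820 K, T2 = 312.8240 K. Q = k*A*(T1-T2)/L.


dT = 43.4580 K
Q = 389.4700 * 1.7140 * 43.4580 / 0.4330 = 66998.7450 W

66998.7450 W


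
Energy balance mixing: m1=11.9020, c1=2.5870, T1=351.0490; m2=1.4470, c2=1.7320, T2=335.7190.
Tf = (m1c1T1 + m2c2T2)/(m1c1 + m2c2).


num = 11650.3454
den = 33.2967
Tf = 349.8951 K

349.8951 K


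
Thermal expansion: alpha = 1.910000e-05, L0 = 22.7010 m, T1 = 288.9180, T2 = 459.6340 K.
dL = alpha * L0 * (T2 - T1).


dT = 170.7160 K
dL = 1.910000e-05 * 22.7010 * 170.7160 = 0.074021 m
L_final = 22.775021 m

dL = 0.074021 m


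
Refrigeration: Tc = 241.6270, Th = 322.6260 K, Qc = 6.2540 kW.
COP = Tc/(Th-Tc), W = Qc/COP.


COP = 241.6270 / 80.9990 = 2.9831
W = 6.2540 / 2.9831 = 2.0965 kW

COP = 2.9831, W = 2.0965 kW


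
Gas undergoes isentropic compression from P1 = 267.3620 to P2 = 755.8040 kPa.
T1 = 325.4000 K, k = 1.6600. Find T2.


(k-1)/k = 0.3976
(P2/P1)^exp = 1.5116
T2 = 325.4000 * 1.5116 = 491.8740 K

491.8740 K


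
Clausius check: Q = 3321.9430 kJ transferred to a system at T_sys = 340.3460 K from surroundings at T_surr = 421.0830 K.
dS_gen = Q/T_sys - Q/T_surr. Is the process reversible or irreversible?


dS_sys = 3321.9430/340.3460 = 9.7605 kJ/K
dS_surr = -3321.9430/421.0830 = -7.8890 kJ/K
dS_gen = 9.7605 - 7.8890 = 1.8714 kJ/K (irreversible)

dS_gen = 1.8714 kJ/K, irreversible


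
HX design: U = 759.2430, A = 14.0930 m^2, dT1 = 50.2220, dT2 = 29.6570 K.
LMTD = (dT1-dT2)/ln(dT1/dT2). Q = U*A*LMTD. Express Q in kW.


LMTD = 39.0409 K
Q = 759.2430 * 14.0930 * 39.0409 = 417738.3066 W = 417.7383 kW

417.7383 kW


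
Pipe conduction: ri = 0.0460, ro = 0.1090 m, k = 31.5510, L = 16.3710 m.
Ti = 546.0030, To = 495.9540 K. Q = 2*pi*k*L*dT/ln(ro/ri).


dT = 50.0490 K
ln(ro/ri) = 0.8627
Q = 2*pi*31.5510*16.3710*50.0490 / 0.8627 = 188278.4208 W

188278.4208 W


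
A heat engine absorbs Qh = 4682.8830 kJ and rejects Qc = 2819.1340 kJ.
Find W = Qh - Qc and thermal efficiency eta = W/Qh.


W = 4682.8830 - 2819.1340 = 1863.7490 kJ
eta = 1863.7490 / 4682.8830 = 0.3980 = 39.7992%

W = 1863.7490 kJ, eta = 39.7992%


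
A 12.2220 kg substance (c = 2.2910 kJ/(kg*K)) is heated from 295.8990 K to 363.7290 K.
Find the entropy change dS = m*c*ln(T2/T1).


T2/T1 = 1.2292
ln(T2/T1) = 0.2064
dS = 12.2220 * 2.2910 * 0.2064 = 5.7791 kJ/K

5.7791 kJ/K


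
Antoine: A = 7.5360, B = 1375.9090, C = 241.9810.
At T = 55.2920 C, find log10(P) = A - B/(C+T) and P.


C+T = 297.2730
B/(C+T) = 4.6284
log10(P) = 7.5360 - 4.6284 = 2.9076
P = 10^2.9076 = 808.2844 mmHg

808.2844 mmHg


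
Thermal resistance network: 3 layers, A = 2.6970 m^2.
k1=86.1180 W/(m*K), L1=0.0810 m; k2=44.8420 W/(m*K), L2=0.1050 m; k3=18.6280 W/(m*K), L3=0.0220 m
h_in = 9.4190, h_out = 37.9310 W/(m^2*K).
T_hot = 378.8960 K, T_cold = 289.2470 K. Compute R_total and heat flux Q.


R_conv_in = 1/(9.4190*2.6970) = 0.0394
R_1 = 0.0810/(86.1180*2.6970) = 0.0003
R_2 = 0.1050/(44.8420*2.6970) = 0.0009
R_3 = 0.0220/(18.6280*2.6970) = 0.0004
R_conv_out = 1/(37.9310*2.6970) = 0.0098
R_total = 0.0508 K/W
Q = 89.6490 / 0.0508 = 1764.9040 W

R_total = 0.0508 K/W, Q = 1764.9040 W


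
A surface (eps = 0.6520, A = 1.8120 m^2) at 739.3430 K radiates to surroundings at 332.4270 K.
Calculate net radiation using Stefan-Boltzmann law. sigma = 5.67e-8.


T^4 = 2.9880e+11
Tsurr^4 = 1.2212e+10
Q = 0.6520 * 5.67e-8 * 1.8120 * 2.8659e+11 = 19197.7498 W

19197.7498 W


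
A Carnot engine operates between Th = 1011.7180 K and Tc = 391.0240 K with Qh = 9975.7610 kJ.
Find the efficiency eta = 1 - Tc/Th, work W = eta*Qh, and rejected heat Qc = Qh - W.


eta = 1 - 391.0240/1011.7180 = 0.6135
W = 0.6135 * 9975.7610 = 6120.1787 kJ
Qc = 9975.7610 - 6120.1787 = 3855.5823 kJ

eta = 61.3505%, W = 6120.1787 kJ, Qc = 3855.5823 kJ


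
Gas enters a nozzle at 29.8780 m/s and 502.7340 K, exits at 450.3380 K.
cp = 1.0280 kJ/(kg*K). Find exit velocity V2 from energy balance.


dT = 52.3960 K
2*cp*1000*dT = 107726.1760
V1^2 = 892.6949
V2 = sqrt(108618.8709) = 329.5738 m/s

329.5738 m/s


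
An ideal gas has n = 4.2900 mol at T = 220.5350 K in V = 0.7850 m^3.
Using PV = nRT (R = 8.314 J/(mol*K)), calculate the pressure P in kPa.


P = nRT/V = 4.2900 * 8.314 * 220.5350 / 0.7850
= 7865.8351 / 0.7850 = 10020.1721 Pa = 10.0202 kPa

10.0202 kPa


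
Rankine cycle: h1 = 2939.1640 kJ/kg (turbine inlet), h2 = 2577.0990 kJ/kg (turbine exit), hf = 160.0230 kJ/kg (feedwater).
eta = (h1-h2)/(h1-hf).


W = 362.0650 kJ/kg
Q_in = 2779.1410 kJ/kg
eta = 0.1303 = 13.0279%

eta = 13.0279%


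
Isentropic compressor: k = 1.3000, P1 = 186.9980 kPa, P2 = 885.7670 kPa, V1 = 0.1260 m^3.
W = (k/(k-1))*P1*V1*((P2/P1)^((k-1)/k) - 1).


(k-1)/k = 0.2308
(P2/P1)^exp = 1.4318
W = 4.3333 * 186.9980 * 0.1260 * (1.4318 - 1) = 44.0866 kJ

44.0866 kJ


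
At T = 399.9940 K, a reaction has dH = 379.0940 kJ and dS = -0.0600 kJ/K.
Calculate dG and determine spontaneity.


T*dS = 399.9940 * -0.0600 = -23.9996 kJ
dG = 379.0940 + 23.9996 = 403.0936 kJ (non-spontaneous)

dG = 403.0936 kJ, non-spontaneous


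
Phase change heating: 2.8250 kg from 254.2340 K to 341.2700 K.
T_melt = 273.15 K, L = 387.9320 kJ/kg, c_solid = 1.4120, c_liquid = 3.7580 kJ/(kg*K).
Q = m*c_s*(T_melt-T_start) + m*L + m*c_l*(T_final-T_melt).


Q1 (sensible, solid) = 2.8250 * 1.4120 * 18.9160 = 75.4540 kJ
Q2 (latent) = 2.8250 * 387.9320 = 1095.9079 kJ
Q3 (sensible, liquid) = 2.8250 * 3.7580 * 68.1200 = 723.1858 kJ
Q_total = 1894.5477 kJ

1894.5477 kJ


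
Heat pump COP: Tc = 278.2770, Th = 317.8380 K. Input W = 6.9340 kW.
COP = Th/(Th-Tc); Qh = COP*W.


COP = 317.8380 / 39.5610 = 8.0341
Qh = 8.0341 * 6.9340 = 55.7086 kW

COP = 8.0341, Qh = 55.7086 kW


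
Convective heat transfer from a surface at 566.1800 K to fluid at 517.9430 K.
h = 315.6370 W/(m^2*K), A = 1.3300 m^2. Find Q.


dT = 48.2370 K
Q = 315.6370 * 1.3300 * 48.2370 = 20249.7580 W

20249.7580 W


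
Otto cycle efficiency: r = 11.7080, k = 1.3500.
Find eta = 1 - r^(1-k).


r^(k-1) = 2.3658
eta = 1 - 1/2.3658 = 0.5773 = 57.7301%

57.7301%


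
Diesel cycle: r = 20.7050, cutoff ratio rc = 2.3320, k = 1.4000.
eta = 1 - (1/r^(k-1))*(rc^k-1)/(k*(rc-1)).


r^(k-1) = 3.3607
rc^k = 3.2721
eta = 0.6375 = 63.7460%

63.7460%


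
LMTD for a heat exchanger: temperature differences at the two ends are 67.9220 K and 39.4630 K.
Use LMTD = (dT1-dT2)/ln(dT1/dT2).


dT1/dT2 = 1.7212
ln(dT1/dT2) = 0.5430
LMTD = 28.4590 / 0.5430 = 52.4110 K

52.4110 K


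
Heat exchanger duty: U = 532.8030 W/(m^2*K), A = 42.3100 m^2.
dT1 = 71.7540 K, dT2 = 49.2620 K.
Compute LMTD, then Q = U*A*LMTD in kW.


LMTD = 59.8047 K
Q = 532.8030 * 42.3100 * 59.8047 = 1348171.9033 W = 1348.1719 kW

1348.1719 kW


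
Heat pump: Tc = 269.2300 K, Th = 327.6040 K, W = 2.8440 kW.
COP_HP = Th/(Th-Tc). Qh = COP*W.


COP = 327.6040 / 58.3740 = 5.6122
Qh = 5.6122 * 2.8440 = 15.9610 kW

COP = 5.6122, Qh = 15.9610 kW


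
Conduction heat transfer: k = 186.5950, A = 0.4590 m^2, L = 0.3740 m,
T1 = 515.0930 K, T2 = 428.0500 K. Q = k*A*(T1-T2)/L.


dT = 87.0430 K
Q = 186.5950 * 0.4590 * 87.0430 / 0.3740 = 19933.1042 W

19933.1042 W


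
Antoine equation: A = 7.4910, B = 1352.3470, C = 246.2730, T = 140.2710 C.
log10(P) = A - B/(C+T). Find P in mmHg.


C+T = 386.5440
B/(C+T) = 3.4986
log10(P) = 7.4910 - 3.4986 = 3.9924
P = 10^3.9924 = 9827.4530 mmHg

9827.4530 mmHg


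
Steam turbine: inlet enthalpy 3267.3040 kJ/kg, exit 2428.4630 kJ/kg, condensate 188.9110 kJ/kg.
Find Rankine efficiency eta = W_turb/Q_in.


W = 838.8410 kJ/kg
Q_in = 3078.3930 kJ/kg
eta = 0.2725 = 27.2493%

eta = 27.2493%


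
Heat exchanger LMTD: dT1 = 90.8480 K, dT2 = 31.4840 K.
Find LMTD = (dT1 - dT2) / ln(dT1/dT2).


dT1/dT2 = 2.8855
ln(dT1/dT2) = 1.0597
LMTD = 59.3640 / 1.0597 = 56.0192 K

56.0192 K


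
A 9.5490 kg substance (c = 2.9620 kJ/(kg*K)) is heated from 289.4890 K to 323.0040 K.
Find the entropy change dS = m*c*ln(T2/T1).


T2/T1 = 1.1158
ln(T2/T1) = 0.1095
dS = 9.5490 * 2.9620 * 0.1095 = 3.0985 kJ/K

3.0985 kJ/K


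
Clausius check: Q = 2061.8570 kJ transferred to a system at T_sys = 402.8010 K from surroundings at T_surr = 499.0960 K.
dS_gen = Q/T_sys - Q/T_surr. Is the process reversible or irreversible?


dS_sys = 2061.8570/402.8010 = 5.1188 kJ/K
dS_surr = -2061.8570/499.0960 = -4.1312 kJ/K
dS_gen = 5.1188 - 4.1312 = 0.9876 kJ/K (irreversible)

dS_gen = 0.9876 kJ/K, irreversible


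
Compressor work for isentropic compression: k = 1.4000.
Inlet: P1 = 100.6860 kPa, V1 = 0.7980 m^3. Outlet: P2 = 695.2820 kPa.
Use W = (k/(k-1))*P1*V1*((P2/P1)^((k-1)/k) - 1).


(k-1)/k = 0.2857
(P2/P1)^exp = 1.7369
W = 3.5000 * 100.6860 * 0.7980 * (1.7369 - 1) = 207.2217 kJ

207.2217 kJ


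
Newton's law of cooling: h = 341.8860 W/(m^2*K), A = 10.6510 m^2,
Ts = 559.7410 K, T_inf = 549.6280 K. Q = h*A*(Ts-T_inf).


dT = 10.1130 K
Q = 341.8860 * 10.6510 * 10.1130 = 36825.7592 W

36825.7592 W


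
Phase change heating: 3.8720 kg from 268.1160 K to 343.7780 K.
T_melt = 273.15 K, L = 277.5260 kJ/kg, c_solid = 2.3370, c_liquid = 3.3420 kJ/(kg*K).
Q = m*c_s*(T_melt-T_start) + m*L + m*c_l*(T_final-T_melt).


Q1 (sensible, solid) = 3.8720 * 2.3370 * 5.0340 = 45.5520 kJ
Q2 (latent) = 3.8720 * 277.5260 = 1074.5807 kJ
Q3 (sensible, liquid) = 3.8720 * 3.3420 * 70.6280 = 913.9421 kJ
Q_total = 2034.0748 kJ

2034.0748 kJ


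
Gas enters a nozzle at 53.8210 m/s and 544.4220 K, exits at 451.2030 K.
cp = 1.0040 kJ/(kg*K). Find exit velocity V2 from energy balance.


dT = 93.2190 K
2*cp*1000*dT = 187183.7520
V1^2 = 2896.7000
V2 = sqrt(190080.4520) = 435.9822 m/s

435.9822 m/s


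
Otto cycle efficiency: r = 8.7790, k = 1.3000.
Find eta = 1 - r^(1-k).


r^(k-1) = 1.9188
eta = 1 - 1/1.9188 = 0.4788 = 47.8846%

47.8846%


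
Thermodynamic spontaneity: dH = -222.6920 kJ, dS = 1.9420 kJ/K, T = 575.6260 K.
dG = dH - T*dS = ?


T*dS = 575.6260 * 1.9420 = 1117.8657 kJ
dG = -222.6920 - 1117.8657 = -1340.5577 kJ (spontaneous)

dG = -1340.5577 kJ, spontaneous


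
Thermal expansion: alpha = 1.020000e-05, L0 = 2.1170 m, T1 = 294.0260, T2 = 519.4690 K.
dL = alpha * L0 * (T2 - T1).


dT = 225.4430 K
dL = 1.020000e-05 * 2.1170 * 225.4430 = 0.004868 m
L_final = 2.121868 m

dL = 0.004868 m


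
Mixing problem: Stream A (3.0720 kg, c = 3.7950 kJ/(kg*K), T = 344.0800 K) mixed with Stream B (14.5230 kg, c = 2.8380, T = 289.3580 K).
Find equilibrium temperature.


num = 15937.6258
den = 52.8745
Tf = 301.4236 K

301.4236 K


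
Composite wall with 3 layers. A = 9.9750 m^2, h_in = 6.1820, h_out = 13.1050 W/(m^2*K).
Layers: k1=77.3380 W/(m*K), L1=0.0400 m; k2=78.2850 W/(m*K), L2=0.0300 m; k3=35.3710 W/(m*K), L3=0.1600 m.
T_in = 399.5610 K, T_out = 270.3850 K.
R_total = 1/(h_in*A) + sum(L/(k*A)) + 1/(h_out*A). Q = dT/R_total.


R_conv_in = 1/(6.1820*9.9750) = 0.0162
R_1 = 0.0400/(77.3380*9.9750) = 5.1851e-05
R_2 = 0.0300/(78.2850*9.9750) = 3.8418e-05
R_3 = 0.1600/(35.3710*9.9750) = 0.0005
R_conv_out = 1/(13.1050*9.9750) = 0.0076
R_total = 0.0244 K/W
Q = 129.1760 / 0.0244 = 5291.9109 W

R_total = 0.0244 K/W, Q = 5291.9109 W


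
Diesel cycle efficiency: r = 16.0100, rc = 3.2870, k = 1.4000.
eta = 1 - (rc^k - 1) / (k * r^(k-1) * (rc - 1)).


r^(k-1) = 3.0322
rc^k = 5.2908
eta = 0.5580 = 55.8038%

55.8038%


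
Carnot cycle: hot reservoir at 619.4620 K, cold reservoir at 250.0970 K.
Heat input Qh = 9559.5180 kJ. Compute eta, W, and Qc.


eta = 1 - 250.0970/619.4620 = 0.5963
W = 0.5963 * 9559.5180 = 5700.0290 kJ
Qc = 9559.5180 - 5700.0290 = 3859.4890 kJ

eta = 59.6267%, W = 5700.0290 kJ, Qc = 3859.4890 kJ


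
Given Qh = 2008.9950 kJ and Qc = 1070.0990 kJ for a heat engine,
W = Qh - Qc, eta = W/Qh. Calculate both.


W = 2008.9950 - 1070.0990 = 938.8960 kJ
eta = 938.8960 / 2008.9950 = 0.4673 = 46.7346%

W = 938.8960 kJ, eta = 46.7346%


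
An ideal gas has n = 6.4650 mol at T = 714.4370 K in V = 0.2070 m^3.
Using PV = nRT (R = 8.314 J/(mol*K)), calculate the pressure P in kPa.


P = nRT/V = 6.4650 * 8.314 * 714.4370 / 0.2070
= 38400.9959 / 0.2070 = 185512.0575 Pa = 185.5121 kPa

185.5121 kPa


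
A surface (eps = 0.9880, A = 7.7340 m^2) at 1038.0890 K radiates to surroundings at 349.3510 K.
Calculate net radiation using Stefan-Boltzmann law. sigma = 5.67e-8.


T^4 = 1.1613e+12
Tsurr^4 = 1.4895e+10
Q = 0.9880 * 5.67e-8 * 7.7340 * 1.1464e+12 = 496679.2280 W

496679.2280 W


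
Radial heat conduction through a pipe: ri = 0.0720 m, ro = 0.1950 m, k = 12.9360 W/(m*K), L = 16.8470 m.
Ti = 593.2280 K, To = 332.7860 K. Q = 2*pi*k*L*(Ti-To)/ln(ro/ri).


dT = 260.4420 K
ln(ro/ri) = 0.9963
Q = 2*pi*12.9360*16.8470*260.4420 / 0.9963 = 357938.7905 W

357938.7905 W


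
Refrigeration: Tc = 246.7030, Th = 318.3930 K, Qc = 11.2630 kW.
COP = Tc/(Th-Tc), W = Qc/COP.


COP = 246.7030 / 71.6900 = 3.4412
W = 11.2630 / 3.4412 = 3.2729 kW

COP = 3.4412, W = 3.2729 kW


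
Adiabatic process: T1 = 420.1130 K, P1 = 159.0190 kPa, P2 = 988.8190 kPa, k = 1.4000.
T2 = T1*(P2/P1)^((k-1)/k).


(k-1)/k = 0.2857
(P2/P1)^exp = 1.6856
T2 = 420.1130 * 1.6856 = 708.1550 K

708.1550 K


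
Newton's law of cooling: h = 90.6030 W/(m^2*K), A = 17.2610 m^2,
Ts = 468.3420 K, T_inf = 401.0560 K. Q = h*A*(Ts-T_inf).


dT = 67.2860 K
Q = 90.6030 * 17.2610 * 67.2860 = 105228.4666 W

105228.4666 W


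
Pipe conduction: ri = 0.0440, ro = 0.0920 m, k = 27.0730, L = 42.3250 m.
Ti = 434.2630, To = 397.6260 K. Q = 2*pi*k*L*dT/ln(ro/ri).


dT = 36.6370 K
ln(ro/ri) = 0.7376
Q = 2*pi*27.0730*42.3250*36.6370 / 0.7376 = 357612.6205 W

357612.6205 W


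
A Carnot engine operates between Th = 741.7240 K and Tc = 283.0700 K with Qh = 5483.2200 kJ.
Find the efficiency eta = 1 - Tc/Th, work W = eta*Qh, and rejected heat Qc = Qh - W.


eta = 1 - 283.0700/741.7240 = 0.6184
W = 0.6184 * 5483.2200 = 3390.6154 kJ
Qc = 5483.2200 - 3390.6154 = 2092.6046 kJ

eta = 61.8362%, W = 3390.6154 kJ, Qc = 2092.6046 kJ


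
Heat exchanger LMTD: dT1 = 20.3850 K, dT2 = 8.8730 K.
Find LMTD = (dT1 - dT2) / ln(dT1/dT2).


dT1/dT2 = 2.2974
ln(dT1/dT2) = 0.8318
LMTD = 11.5120 / 0.8318 = 13.8401 K

13.8401 K


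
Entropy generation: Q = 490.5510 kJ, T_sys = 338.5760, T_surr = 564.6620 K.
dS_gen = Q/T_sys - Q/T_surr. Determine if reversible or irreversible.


dS_sys = 490.5510/338.5760 = 1.4489 kJ/K
dS_surr = -490.5510/564.6620 = -0.8688 kJ/K
dS_gen = 1.4489 - 0.8688 = 0.5801 kJ/K (irreversible)

dS_gen = 0.5801 kJ/K, irreversible


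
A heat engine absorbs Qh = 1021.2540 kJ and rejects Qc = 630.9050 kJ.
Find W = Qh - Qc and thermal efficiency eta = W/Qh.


W = 1021.2540 - 630.9050 = 390.3490 kJ
eta = 390.3490 / 1021.2540 = 0.3822 = 38.2225%

W = 390.3490 kJ, eta = 38.2225%


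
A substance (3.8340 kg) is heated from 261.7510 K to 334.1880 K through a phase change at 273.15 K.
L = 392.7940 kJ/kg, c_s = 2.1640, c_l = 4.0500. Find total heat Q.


Q1 (sensible, solid) = 3.8340 * 2.1640 * 11.3990 = 94.5749 kJ
Q2 (latent) = 3.8340 * 392.7940 = 1505.9722 kJ
Q3 (sensible, liquid) = 3.8340 * 4.0500 * 61.0380 = 947.7798 kJ
Q_total = 2548.3269 kJ

2548.3269 kJ


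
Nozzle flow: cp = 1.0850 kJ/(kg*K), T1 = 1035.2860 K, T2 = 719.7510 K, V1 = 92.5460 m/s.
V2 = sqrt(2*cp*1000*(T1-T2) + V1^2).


dT = 315.5350 K
2*cp*1000*dT = 684710.9500
V1^2 = 8564.7621
V2 = sqrt(693275.7121) = 832.6318 m/s

832.6318 m/s


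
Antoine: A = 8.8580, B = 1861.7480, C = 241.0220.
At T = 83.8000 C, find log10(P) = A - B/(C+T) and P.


C+T = 324.8220
B/(C+T) = 5.7316
log10(P) = 8.8580 - 5.7316 = 3.1264
P = 10^3.1264 = 1337.8440 mmHg

1337.8440 mmHg


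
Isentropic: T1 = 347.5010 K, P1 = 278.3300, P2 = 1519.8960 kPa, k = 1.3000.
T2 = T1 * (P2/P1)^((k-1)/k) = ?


(k-1)/k = 0.2308
(P2/P1)^exp = 1.4796
T2 = 347.5010 * 1.4796 = 514.1520 K

514.1520 K


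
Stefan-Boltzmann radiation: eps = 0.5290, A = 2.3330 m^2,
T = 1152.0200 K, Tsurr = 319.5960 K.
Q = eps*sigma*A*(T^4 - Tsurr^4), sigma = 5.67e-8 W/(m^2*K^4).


T^4 = 1.7613e+12
Tsurr^4 = 1.0433e+10
Q = 0.5290 * 5.67e-8 * 2.3330 * 1.7509e+12 = 122521.8175 W

122521.8175 W


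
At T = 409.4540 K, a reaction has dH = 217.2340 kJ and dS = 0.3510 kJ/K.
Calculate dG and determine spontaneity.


T*dS = 409.4540 * 0.3510 = 143.7184 kJ
dG = 217.2340 - 143.7184 = 73.5156 kJ (non-spontaneous)

dG = 73.5156 kJ, non-spontaneous


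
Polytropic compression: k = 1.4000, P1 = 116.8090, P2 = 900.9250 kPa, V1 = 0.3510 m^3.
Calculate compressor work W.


(k-1)/k = 0.2857
(P2/P1)^exp = 1.7926
W = 3.5000 * 116.8090 * 0.3510 * (1.7926 - 1) = 113.7414 kJ

113.7414 kJ


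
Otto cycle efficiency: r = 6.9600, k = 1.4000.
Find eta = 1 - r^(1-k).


r^(k-1) = 2.1729
eta = 1 - 1/2.1729 = 0.5398 = 53.9790%

53.9790%


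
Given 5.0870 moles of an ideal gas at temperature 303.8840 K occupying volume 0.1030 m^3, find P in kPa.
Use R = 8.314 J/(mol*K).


P = nRT/V = 5.0870 * 8.314 * 303.8840 / 0.1030
= 12852.2626 / 0.1030 = 124779.2490 Pa = 124.7792 kPa

124.7792 kPa


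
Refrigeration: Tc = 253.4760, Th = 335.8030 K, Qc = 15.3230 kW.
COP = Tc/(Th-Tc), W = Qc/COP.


COP = 253.4760 / 82.3270 = 3.0789
W = 15.3230 / 3.0789 = 4.9768 kW

COP = 3.0789, W = 4.9768 kW


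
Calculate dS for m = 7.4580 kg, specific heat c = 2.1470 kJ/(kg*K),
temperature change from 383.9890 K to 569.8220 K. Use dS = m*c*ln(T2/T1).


T2/T1 = 1.4840
ln(T2/T1) = 0.3947
dS = 7.4580 * 2.1470 * 0.3947 = 6.3202 kJ/K

6.3202 kJ/K


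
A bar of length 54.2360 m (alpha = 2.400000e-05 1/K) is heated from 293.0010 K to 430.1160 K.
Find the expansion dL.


dT = 137.1150 K
dL = 2.400000e-05 * 54.2360 * 137.1150 = 0.178478 m
L_final = 54.414478 m

dL = 0.178478 m


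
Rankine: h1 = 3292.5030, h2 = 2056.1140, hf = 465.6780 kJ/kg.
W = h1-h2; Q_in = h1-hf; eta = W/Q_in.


W = 1236.3890 kJ/kg
Q_in = 2826.8250 kJ/kg
eta = 0.4374 = 43.7377%

eta = 43.7377%


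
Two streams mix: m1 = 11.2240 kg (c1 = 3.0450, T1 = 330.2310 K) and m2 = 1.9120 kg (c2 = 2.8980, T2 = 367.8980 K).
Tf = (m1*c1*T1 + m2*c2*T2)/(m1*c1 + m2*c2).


num = 13324.8453
den = 39.7181
Tf = 335.4858 K

335.4858 K


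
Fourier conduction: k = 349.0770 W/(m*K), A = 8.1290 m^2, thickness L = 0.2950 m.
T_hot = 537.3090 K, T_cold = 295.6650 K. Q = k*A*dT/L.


dT = 241.6440 K
Q = 349.0770 * 8.1290 * 241.6440 / 0.2950 = 2324407.9847 W

2324407.9847 W


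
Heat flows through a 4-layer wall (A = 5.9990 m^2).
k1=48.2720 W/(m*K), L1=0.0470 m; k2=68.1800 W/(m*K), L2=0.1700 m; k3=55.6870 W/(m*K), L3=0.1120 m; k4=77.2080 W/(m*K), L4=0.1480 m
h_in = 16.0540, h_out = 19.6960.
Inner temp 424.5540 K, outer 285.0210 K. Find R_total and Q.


R_conv_in = 1/(16.0540*5.9990) = 0.0104
R_1 = 0.0470/(48.2720*5.9990) = 0.0002
R_2 = 0.1700/(68.1800*5.9990) = 0.0004
R_3 = 0.1120/(55.6870*5.9990) = 0.0003
R_4 = 0.1480/(77.2080*5.9990) = 0.0003
R_conv_out = 1/(19.6960*5.9990) = 0.0085
R_total = 0.0201 K/W
Q = 139.5330 / 0.0201 = 6949.0408 W

R_total = 0.0201 K/W, Q = 6949.0408 W


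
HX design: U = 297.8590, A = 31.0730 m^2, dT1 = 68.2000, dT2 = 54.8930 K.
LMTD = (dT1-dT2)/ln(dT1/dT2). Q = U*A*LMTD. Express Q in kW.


LMTD = 61.3060 K
Q = 297.8590 * 31.0730 * 61.3060 = 567409.7751 W = 567.4098 kW

567.4098 kW


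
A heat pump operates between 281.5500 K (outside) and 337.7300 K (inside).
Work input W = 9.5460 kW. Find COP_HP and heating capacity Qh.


COP = 337.7300 / 56.1800 = 6.0116
Qh = 6.0116 * 9.5460 = 57.3864 kW

COP = 6.0116, Qh = 57.3864 kW


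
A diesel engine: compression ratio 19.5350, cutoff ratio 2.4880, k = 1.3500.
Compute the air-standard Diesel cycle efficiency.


r^(k-1) = 2.8300
rc^k = 3.4229
eta = 0.5738 = 57.3794%

57.3794%


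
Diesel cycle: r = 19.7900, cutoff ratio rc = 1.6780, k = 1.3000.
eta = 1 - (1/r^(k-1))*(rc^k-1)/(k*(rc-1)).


r^(k-1) = 2.4487
rc^k = 1.9599
eta = 0.5553 = 55.5256%

55.5256%


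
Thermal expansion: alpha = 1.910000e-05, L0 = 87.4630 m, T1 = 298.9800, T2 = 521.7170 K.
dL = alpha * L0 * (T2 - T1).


dT = 222.7370 K
dL = 1.910000e-05 * 87.4630 * 222.7370 = 0.372092 m
L_final = 87.835092 m

dL = 0.372092 m


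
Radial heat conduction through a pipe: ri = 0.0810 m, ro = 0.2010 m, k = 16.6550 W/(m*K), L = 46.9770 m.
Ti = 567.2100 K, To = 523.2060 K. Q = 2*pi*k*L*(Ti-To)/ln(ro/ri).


dT = 44.0040 K
ln(ro/ri) = 0.9089
Q = 2*pi*16.6550*46.9770*44.0040 / 0.9089 = 238016.4533 W

238016.4533 W


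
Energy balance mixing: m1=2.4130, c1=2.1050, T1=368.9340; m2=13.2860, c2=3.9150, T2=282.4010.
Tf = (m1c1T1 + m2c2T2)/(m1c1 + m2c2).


num = 16562.9509
den = 57.0941
Tf = 290.0994 K

290.0994 K


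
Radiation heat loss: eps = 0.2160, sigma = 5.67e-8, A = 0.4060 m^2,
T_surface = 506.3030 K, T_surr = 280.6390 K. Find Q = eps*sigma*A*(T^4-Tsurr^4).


T^4 = 6.5712e+10
Tsurr^4 = 6.2029e+09
Q = 0.2160 * 5.67e-8 * 0.4060 * 5.9509e+10 = 295.8990 W

295.8990 W


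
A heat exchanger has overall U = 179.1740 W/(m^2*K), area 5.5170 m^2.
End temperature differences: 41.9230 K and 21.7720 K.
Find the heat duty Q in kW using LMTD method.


LMTD = 30.7550 K
Q = 179.1740 * 5.5170 * 30.7550 = 30401.4397 W = 30.4014 kW

30.4014 kW


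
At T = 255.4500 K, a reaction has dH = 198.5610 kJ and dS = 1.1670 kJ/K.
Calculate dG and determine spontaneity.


T*dS = 255.4500 * 1.1670 = 298.1101 kJ
dG = 198.5610 - 298.1101 = -99.5491 kJ (spontaneous)

dG = -99.5491 kJ, spontaneous


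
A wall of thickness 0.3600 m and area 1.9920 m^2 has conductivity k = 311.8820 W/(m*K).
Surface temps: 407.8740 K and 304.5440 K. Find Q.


dT = 103.3300 K
Q = 311.8820 * 1.9920 * 103.3300 / 0.3600 = 178321.4444 W

178321.4444 W


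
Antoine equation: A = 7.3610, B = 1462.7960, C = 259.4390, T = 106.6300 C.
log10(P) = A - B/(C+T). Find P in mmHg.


C+T = 366.0690
B/(C+T) = 3.9960
log10(P) = 7.3610 - 3.9960 = 3.3650
P = 10^3.3650 = 2317.6239 mmHg

2317.6239 mmHg


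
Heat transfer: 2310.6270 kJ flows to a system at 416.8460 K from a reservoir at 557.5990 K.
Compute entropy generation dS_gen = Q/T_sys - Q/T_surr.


dS_sys = 2310.6270/416.8460 = 5.5431 kJ/K
dS_surr = -2310.6270/557.5990 = -4.1439 kJ/K
dS_gen = 5.5431 - 4.1439 = 1.3992 kJ/K (irreversible)

dS_gen = 1.3992 kJ/K, irreversible


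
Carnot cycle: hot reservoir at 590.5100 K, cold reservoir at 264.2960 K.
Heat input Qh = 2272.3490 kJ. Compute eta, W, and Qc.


eta = 1 - 264.2960/590.5100 = 0.5524
W = 0.5524 * 2272.3490 = 1255.3082 kJ
Qc = 2272.3490 - 1255.3082 = 1017.0408 kJ

eta = 55.2428%, W = 1255.3082 kJ, Qc = 1017.0408 kJ


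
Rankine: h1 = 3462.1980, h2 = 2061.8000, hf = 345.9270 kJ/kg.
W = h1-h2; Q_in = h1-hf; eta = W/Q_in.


W = 1400.3980 kJ/kg
Q_in = 3116.2710 kJ/kg
eta = 0.4494 = 44.9383%

eta = 44.9383%


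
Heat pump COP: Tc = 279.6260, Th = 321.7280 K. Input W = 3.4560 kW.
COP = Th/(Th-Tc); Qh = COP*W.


COP = 321.7280 / 42.1020 = 7.6416
Qh = 7.6416 * 3.4560 = 26.4095 kW

COP = 7.6416, Qh = 26.4095 kW


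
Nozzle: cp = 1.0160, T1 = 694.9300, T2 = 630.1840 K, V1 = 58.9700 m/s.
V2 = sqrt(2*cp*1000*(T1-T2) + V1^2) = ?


dT = 64.7460 K
2*cp*1000*dT = 131563.8720
V1^2 = 3477.4609
V2 = sqrt(135041.3329) = 367.4797 m/s

367.4797 m/s


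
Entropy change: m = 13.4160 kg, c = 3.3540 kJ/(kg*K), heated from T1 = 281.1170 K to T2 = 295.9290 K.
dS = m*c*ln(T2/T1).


T2/T1 = 1.0527
ln(T2/T1) = 0.0513
dS = 13.4160 * 3.3540 * 0.0513 = 2.3105 kJ/K

2.3105 kJ/K


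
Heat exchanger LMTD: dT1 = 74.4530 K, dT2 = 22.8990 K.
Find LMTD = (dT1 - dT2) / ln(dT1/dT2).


dT1/dT2 = 3.2514
ln(dT1/dT2) = 1.1791
LMTD = 51.5540 / 1.1791 = 43.7241 K

43.7241 K


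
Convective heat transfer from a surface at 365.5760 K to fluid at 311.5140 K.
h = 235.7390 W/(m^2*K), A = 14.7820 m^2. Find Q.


dT = 54.0620 K
Q = 235.7390 * 14.7820 * 54.0620 = 188389.5215 W

188389.5215 W


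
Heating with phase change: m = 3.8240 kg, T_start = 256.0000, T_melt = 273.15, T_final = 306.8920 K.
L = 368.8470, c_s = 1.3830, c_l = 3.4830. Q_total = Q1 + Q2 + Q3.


Q1 (sensible, solid) = 3.8240 * 1.3830 * 17.1500 = 90.6994 kJ
Q2 (latent) = 3.8240 * 368.8470 = 1410.4709 kJ
Q3 (sensible, liquid) = 3.8240 * 3.4830 * 33.7420 = 449.4094 kJ
Q_total = 1950.5797 kJ

1950.5797 kJ
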